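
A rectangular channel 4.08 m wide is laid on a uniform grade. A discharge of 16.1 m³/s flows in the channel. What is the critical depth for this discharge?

For a rectangular channel, critical depth y_c = (q²/g)^(1/3) where q = Q/b = 16.1/4.08 = 3.946 m²/s.
So y_c = (3.946²/9.81)^(1/3) = 1.17 m.

y_c = 1.17 m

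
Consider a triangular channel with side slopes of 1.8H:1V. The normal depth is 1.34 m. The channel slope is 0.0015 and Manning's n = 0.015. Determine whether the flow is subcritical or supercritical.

For a triangular section with side slope z = 1.8: A = zy² = 1.8×1.34² = 3.232 m²; P = 2y√(1+z²) = 2×1.34×2.059 = 5.518 m.
Hydraulic radius R = A/P = 3.232/5.518 = 0.5857 m.
V = (1/n) R^(2/3) √S = (1/0.015) × 0.5857^(2/3) × √0.0015 = 1.807 m/s. Hydraulic depth D_h = A/T = 3.232/4.824 = 0.67 m.
Froude number Fr = V/√(g·D_h) = 1.807/√(9.81×0.67) = 0.705, which is less than 1, so the flow is subcritical.

subcritical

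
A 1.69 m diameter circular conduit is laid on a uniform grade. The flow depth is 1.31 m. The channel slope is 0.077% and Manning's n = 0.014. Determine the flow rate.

For a circular section of diameter D = 1.69 m at depth y = 1.31 m, the central angle is θ = 2 arccos(1 − 2y/D) = 4.307 rad. Then A = (D²/8)(θ − sin θ) = 1.866 m² and P = Dθ/2 = 3.639 m.
Hydraulic radius R = A/P = 1.866/3.639 = 0.5126 m.
Manning's equation: Q = (1/n) A R^(2/3) S^(1/2) = (1/0.014) × 1.866 × 0.5126^(2/3) × 0.00077^(1/2) = 2.37 m³/s.

Q = 2.37 m³/s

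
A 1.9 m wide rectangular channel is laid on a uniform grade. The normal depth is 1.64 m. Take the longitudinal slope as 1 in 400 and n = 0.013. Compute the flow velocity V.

V = 2.74 m/s

Flow area A = b·y = 1.9 × 1.64 = 3.116 m². Wetted perimeter P = b + 2y = 1.9 + 2×1.64 = 5.18 m.
Hydraulic radius R = A/P = 3.116/5.18 = 0.6015 m.
From Manning's equation, V = (1/n) R^(2/3) S^(1/2) = (1/0.013) × 0.6015^(2/3) × 0.0025^(1/2) = 2.74 m/s.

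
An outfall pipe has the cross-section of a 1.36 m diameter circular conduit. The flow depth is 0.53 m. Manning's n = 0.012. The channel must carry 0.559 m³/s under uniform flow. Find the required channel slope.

S = 0.000871

For a circular section of diameter D = 1.36 m at depth y = 0.53 m, the central angle is θ = 2 arccos(1 − 2y/D) = 2.697 rad. Then A = (D²/8)(θ − sin θ) = 0.524 m² and P = Dθ/2 = 1.834 m.
Hydraulic radius R = A/P = 0.524/1.834 = 0.2857 m.
From Manning's equation, S = [nQ / (1 A R^(2/3))]² = [0.012 × 0.559 / (1 × 0.524 × 0.2857^(2/3))]² = 0.000871.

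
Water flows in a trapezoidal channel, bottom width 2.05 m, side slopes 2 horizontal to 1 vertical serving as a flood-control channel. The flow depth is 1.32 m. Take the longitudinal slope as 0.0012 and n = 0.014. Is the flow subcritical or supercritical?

subcritical

With bottom width b = 2.05 m and side slope z = 2: A = (b + zy)y = (2.05 + 2×1.32)×1.32 = 6.191 m²; P = b + 2y√(1+z²) = 2.05 + 2×1.32×2.236 = 7.953 m.
Hydraulic radius R = A/P = 6.191/7.953 = 0.7784 m.
V = (1/n) R^(2/3) √S = (1/0.014) × 0.7784^(2/3) × √0.0012 = 2.094 m/s. Hydraulic depth D_h = A/T = 6.191/7.33 = 0.8446 m.
Froude number Fr = V/√(g·D_h) = 2.094/√(9.81×0.8446) = 0.727, which is less than 1, so the flow is subcritical.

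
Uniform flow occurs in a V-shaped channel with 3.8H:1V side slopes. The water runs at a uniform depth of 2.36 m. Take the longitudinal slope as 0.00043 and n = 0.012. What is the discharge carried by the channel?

Q = 39.9 m³/s

For a triangular section with side slope z = 3.8: A = zy² = 3.8×2.36² = 21.16 m²; P = 2y√(1+z²) = 2×2.36×3.929 = 18.55 m.
Hydraulic radius R = A/P = 21.16/18.55 = 1.141 m.
Manning's equation: Q = (1/n) A R^(2/3) S^(1/2) = (1/0.012) × 21.16 × 1.141^(2/3) × 0.00043^(1/2) = 39.9 m³/s.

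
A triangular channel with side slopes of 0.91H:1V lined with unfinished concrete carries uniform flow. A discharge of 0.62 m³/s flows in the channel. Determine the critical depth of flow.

At critical depth, Q² T / (g A³) = 1, i.e. A³/T = Q²/g = 0.62²/9.81 = 0.03918.
Trying y = 0.774 m: A³/T = 0.115 — over.
Trying y = 0.624 m: A³/T = 0.03917 — matches.

y_c = 0.624 m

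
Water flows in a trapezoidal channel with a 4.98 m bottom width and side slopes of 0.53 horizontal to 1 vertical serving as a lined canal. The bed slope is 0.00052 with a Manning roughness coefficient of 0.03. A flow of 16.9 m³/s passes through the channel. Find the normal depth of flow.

y_n = 2.63 m

Manning's equation rearranged: A R^(2/3) = nQ / (1·√S) = 0.03 × 16.9 / (√0.00052) = 22.23.
At y = 2.36 m: A R^(2/3) = 18.62 — too small.
At y = 3.18 m: A R^(2/3) = 30.67 — too large.
At y = 2.63 m: A R^(2/3) = 22.29 — matches.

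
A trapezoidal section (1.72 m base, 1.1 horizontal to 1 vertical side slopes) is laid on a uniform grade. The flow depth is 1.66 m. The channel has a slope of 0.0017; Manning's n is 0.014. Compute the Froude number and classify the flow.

With bottom width b = 1.72 m and side slope z = 1.1: A = (b + zy)y = (1.72 + 1.1×1.66)×1.66 = 5.886 m²; P = b + 2y√(1+z²) = 1.72 + 2×1.66×1.487 = 6.656 m.
Hydraulic radius R = A/P = 5.886/6.656 = 0.8844 m.
V = (1/n) R^(2/3) √S = (1/0.014) × 0.8844^(2/3) × √0.0017 = 2.714 m/s. Hydraulic depth D_h = A/T = 5.886/5.372 = 1.096 m.
Froude number Fr = V/√(g·D_h) = 2.714/√(9.81×1.096) = 0.828, which is less than 1, so the flow is subcritical.

subcritical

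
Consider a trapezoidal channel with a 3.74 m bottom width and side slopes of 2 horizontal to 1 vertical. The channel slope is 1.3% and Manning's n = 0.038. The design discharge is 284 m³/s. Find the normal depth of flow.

y_n = 4.34 m

Manning's equation rearranged: A R^(2/3) = nQ / (1·√S) = 0.038 × 284 / (√0.013) = 94.65.
Trying y = 3.62 m: A R^(2/3) = 62.98 — too small.
Trying y = 5.14 m: A R^(2/3) = 139.6 — too large.
Trying y = 4.34 m: A R^(2/3) = 94.7 — close enough.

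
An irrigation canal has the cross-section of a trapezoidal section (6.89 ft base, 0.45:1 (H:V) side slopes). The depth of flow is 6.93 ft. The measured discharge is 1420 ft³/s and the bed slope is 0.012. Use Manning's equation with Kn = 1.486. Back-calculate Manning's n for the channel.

n = 0.017

With bottom width b = 6.89 ft and side slope z = 0.45: A = (b + zy)y = (6.89 + 0.45×6.93)×6.93 = 69.36 ft²; P = b + 2y√(1+z²) = 6.89 + 2×6.93×1.097 = 22.09 ft.
Hydraulic radius R = A/P = 69.36/22.09 = 3.14 ft.
Rearranging Manning's equation: n = (1.486/Q) A R^(2/3) S^(1/2) = (1.486/1420) × 69.36 × 3.14^(2/3) × √0.012 = 0.017.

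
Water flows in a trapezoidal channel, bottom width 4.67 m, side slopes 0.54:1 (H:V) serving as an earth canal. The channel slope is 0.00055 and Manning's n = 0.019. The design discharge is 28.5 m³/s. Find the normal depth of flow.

y_n = 2.78 m

Manning's equation rearranged: A R^(2/3) = nQ / (1·√S) = 0.019 × 28.5 / (√0.00055) = 23.09.
Try y = 2.06 m: A R^(2/3) = 14 — short.
Try y = 2.78 m: A R^(2/3) = 23.09 — ≈ 23.09.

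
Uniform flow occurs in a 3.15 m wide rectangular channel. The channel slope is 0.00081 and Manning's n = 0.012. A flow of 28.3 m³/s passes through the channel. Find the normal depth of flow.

y_n = 3.57 m

Manning's equation rearranged: A R^(2/3) = nQ / (1·√S) = 0.012 × 28.3 / (√0.00081) = 11.93.
Trying y = 2.95 m: A R^(2/3) = 9.458 — short.
Trying y = 3.86 m: A R^(2/3) = 13.1 — over.
Trying y = 3.57 m: A R^(2/3) = 11.93 — matches.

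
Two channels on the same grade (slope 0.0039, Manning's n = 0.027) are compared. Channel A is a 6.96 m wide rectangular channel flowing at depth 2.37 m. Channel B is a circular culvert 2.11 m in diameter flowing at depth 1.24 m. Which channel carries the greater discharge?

channel A

Channel A: Flow area A = b·y = 6.96 × 2.37 = 16.5 m². Wetted perimeter P = b + 2y = 6.96 + 2×2.37 = 11.7 m. Hydraulic radius R = A/P = 16.5/11.7 = 1.41 m. Q_A = (1/0.027)·16.5·1.41^(2/3)·√0.0039 = 47.97 m³/s.
Channel B: For a circular section of diameter D = 2.11 m at depth y = 1.24 m, the central angle is θ = 2 arccos(1 − 2y/D) = 3.494 rad. Then A = (D²/8)(θ − sin θ) = 2.137 m² and P = Dθ/2 = 3.686 m. Hydraulic radius R = A/P = 2.137/3.686 = 0.5796 m. Q_B = (1/0.027)·2.137·0.5796^(2/3)·√0.0039 = 3.436 m³/s.
Q_A = 47.97 m³/s vs Q_B = 3.436 m³/s, so channel A carries more.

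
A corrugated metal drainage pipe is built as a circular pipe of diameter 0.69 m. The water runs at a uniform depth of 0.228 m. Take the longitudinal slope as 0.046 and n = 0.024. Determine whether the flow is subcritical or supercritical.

For a circular section of diameter D = 0.69 m at depth y = 0.228 m, the central angle is θ = 2 arccos(1 − 2y/D) = 2.45 rad. Then A = (D²/8)(θ − sin θ) = 0.1078 m² and P = Dθ/2 = 0.8451 m.
Hydraulic radius R = A/P = 0.1078/0.8451 = 0.1276 m.
V = (1/n) R^(2/3) √S = (1/0.024) × 0.1276^(2/3) × √0.046 = 2.265 m/s. Hydraulic depth D_h = A/T = 0.1078/0.6491 = 0.1661 m.
Froude number Fr = V/√(g·D_h) = 2.265/√(9.81×0.1661) = 1.77, which is greater than 1, so the flow is supercritical.

supercritical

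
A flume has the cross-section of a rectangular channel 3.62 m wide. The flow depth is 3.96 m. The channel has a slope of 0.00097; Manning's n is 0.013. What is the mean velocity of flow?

V = 2.77 m/s

Flow area A = b·y = 3.62 × 3.96 = 14.34 m². Wetted perimeter P = b + 2y = 3.62 + 2×3.96 = 11.54 m.
Hydraulic radius R = A/P = 14.34/11.54 = 1.242 m.
From Manning's equation, V = (1/n) R^(2/3) S^(1/2) = (1/0.013) × 1.242^(2/3) × 0.00097^(1/2) = 2.77 m/s.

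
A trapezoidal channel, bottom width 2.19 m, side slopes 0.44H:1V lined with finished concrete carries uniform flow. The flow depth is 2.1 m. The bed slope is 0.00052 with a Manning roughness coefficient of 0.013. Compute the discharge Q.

Q = 11.2 m³/s

With bottom width b = 2.19 m and side slope z = 0.44: A = (b + zy)y = (2.19 + 0.44×2.1)×2.1 = 6.539 m²; P = b + 2y√(1+z²) = 2.19 + 2×2.1×1.093 = 6.779 m.
Hydraulic radius R = A/P = 6.539/6.779 = 0.9647 m.
Manning's equation: Q = (1/n) A R^(2/3) S^(1/2) = (1/0.013) × 6.539 × 0.9647^(2/3) × 0.00052^(1/2) = 11.2 m³/s.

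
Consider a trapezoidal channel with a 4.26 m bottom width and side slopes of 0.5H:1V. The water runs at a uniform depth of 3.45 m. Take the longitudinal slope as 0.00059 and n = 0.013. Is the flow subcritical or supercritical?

subcritical

With bottom width b = 4.26 m and side slope z = 0.5: A = (b + zy)y = (4.26 + 0.5×3.45)×3.45 = 20.65 m²; P = b + 2y√(1+z²) = 4.26 + 2×3.45×1.118 = 11.97 m.
Hydraulic radius R = A/P = 20.65/11.97 = 1.724 m.
V = (1/n) R^(2/3) √S = (1/0.013) × 1.724^(2/3) × √0.00059 = 2.687 m/s. Hydraulic depth D_h = A/T = 20.65/7.71 = 2.678 m.
Froude number Fr = V/√(g·D_h) = 2.687/√(9.81×2.678) = 0.524, which is less than 1, so the flow is subcritical.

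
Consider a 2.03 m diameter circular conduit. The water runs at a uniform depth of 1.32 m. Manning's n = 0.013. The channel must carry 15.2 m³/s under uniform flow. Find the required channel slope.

S = 0.0161

For a circular section of diameter D = 2.03 m at depth y = 1.32 m, the central angle is θ = 2 arccos(1 − 2y/D) = 3.752 rad. Then A = (D²/8)(θ − sin θ) = 2.228 m² and P = Dθ/2 = 3.808 m.
Hydraulic radius R = A/P = 2.228/3.808 = 0.585 m.
From Manning's equation, S = [nQ / (1 A R^(2/3))]² = [0.013 × 15.2 / (1 × 2.228 × 0.585^(2/3))]² = 0.0161.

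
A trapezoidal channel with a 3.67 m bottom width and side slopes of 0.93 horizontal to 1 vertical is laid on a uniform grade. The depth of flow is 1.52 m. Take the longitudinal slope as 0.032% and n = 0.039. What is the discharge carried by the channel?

With bottom width b = 3.67 m and side slope z = 0.93: A = (b + zy)y = (3.67 + 0.93×1.52)×1.52 = 7.727 m²; P = b + 2y√(1+z²) = 3.67 + 2×1.52×1.366 = 7.821 m.
Hydraulic radius R = A/P = 7.727/7.821 = 0.9879 m.
Manning's equation: Q = (1/n) A R^(2/3) S^(1/2) = (1/0.039) × 7.727 × 0.9879^(2/3) × 0.00032^(1/2) = 3.52 m³/s.

Q = 3.52 m³/s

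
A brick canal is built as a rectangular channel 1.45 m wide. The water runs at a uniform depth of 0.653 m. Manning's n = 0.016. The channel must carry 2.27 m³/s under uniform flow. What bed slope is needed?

Flow area A = b·y = 1.45 × 0.653 = 0.9468 m². Wetted perimeter P = b + 2y = 1.45 + 2×0.653 = 2.756 m.
Hydraulic radius R = A/P = 0.9468/2.756 = 0.3436 m.
From Manning's equation, S = [nQ / (1 A R^(2/3))]² = [0.016 × 2.27 / (1 × 0.9468 × 0.3436^(2/3))]² = 0.00611.

S = 0.00611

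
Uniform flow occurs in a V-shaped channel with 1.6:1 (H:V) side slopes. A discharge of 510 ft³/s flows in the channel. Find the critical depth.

y_c = 5.75 ft

At critical depth, Q² T / (g A³) = 1, i.e. A³/T = Q²/g = 510²/32.2 = 8078.
Trying y = 6.74 ft: A³/T = 17800 — high.
Trying y = 4.2 ft: A³/T = 1673 — low.
Trying y = 5.75 ft: A³/T = 8045 — ≈ 8078.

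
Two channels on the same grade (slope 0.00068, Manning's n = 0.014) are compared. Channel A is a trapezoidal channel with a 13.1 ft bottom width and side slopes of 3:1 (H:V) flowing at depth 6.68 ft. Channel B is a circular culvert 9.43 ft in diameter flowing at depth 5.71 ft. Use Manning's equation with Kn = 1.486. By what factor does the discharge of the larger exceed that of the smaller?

6.62

Channel A: With bottom width b = 13.1 ft and side slope z = 3: A = (b + zy)y = (13.1 + 3×6.68)×6.68 = 221.4 ft²; P = b + 2y√(1+z²) = 13.1 + 2×6.68×3.162 = 55.35 ft. Hydraulic radius R = A/P = 221.4/55.35 = 4 ft. Q_A = (1.486/0.014)·221.4·4^(2/3)·√0.00068 = 1544 ft³/s.
Channel B: For a circular section of diameter D = 9.43 ft at depth y = 5.71 ft, the central angle is θ = 2 arccos(1 − 2y/D) = 3.567 rad. Then A = (D²/8)(θ − sin θ) = 44.23 ft² and P = Dθ/2 = 16.82 ft. Hydraulic radius R = A/P = 44.23/16.82 = 2.63 ft. Q_B = (1.486/0.014)·44.23·2.63^(2/3)·√0.00068 = 233.3 ft³/s.
The larger discharge is 1544 ft³/s and the smaller is 233.3 ft³/s; the ratio is 6.62.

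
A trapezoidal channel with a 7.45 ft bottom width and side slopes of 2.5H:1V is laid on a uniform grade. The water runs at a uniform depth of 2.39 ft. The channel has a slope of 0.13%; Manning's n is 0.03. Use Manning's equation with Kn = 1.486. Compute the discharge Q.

Q = 77.7 ft³/s

With bottom width b = 7.45 ft and side slope z = 2.5: A = (b + zy)y = (7.45 + 2.5×2.39)×2.39 = 32.09 ft²; P = b + 2y√(1+z²) = 7.45 + 2×2.39×2.693 = 20.32 ft.
Hydraulic radius R = A/P = 32.09/20.32 = 1.579 ft.
Manning's equation: Q = (1.486/n) A R^(2/3) S^(1/2) = (1.486/0.03) × 32.09 × 1.579^(2/3) × 0.0013^(1/2) = 77.7 ft³/s.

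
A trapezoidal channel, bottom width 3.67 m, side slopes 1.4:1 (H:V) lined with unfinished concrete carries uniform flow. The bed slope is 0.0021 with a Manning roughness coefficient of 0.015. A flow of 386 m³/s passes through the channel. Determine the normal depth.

Manning's equation rearranged: A R^(2/3) = nQ / (1·√S) = 0.015 × 386 / (√0.0021) = 126.3.
Try y = 7.08 m: A R^(2/3) = 218.7 — high.
Try y = 5.56 m: A R^(2/3) = 126.3 — close enough.

y_n = 5.56 m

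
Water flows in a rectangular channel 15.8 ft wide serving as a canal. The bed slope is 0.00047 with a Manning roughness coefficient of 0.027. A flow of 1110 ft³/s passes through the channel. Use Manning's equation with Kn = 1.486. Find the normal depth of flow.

y_n = 18.8 ft

Manning's equation rearranged: A R^(2/3) = nQ / (1.486·√S) = 0.027 × 1110 / (1.486 × √0.00047) = 930.3.
Trying y = 13.2 ft: A R^(2/3) = 605.1 — short.
Trying y = 20.9 ft: A R^(2/3) = 1058 — over.
Trying y = 18.8 ft: A R^(2/3) = 932.5 — ≈ 930.3.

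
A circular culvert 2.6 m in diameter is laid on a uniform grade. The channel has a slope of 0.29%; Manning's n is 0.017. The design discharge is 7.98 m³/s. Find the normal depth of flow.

Manning's equation rearranged: A R^(2/3) = nQ / (1·√S) = 0.017 × 7.98 / (√0.0029) = 2.519.
At y = 1.29 m: A R^(2/3) = 1.966 — too small.
At y = 1.77 m: A R^(2/3) = 3.214 — too large.
At y = 1.5 m: A R^(2/3) = 2.518 — matches.

y_n = 1.5 m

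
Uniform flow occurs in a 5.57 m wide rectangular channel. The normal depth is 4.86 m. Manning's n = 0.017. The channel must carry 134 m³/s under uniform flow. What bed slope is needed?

Flow area A = b·y = 5.57 × 4.86 = 27.07 m². Wetted perimeter P = b + 2y = 5.57 + 2×4.86 = 15.29 m.
Hydraulic radius R = A/P = 27.07/15.29 = 1.77 m.
From Manning's equation, S = [nQ / (1 A R^(2/3))]² = [0.017 × 134 / (1 × 27.07 × 1.77^(2/3))]² = 0.00331.

S = 0.00331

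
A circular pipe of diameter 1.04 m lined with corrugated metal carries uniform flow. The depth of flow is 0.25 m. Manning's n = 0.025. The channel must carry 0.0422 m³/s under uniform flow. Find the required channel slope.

S = 0.000579

For a circular section of diameter D = 1.04 m at depth y = 0.25 m, the central angle is θ = 2 arccos(1 − 2y/D) = 2.05 rad. Then A = (D²/8)(θ − sin θ) = 0.1571 m² and P = Dθ/2 = 1.066 m.
Hydraulic radius R = A/P = 0.1571/1.066 = 0.1474 m.
From Manning's equation, S = [nQ / (1 A R^(2/3))]² = [0.025 × 0.0422 / (1 × 0.1571 × 0.1474^(2/3))]² = 0.000579.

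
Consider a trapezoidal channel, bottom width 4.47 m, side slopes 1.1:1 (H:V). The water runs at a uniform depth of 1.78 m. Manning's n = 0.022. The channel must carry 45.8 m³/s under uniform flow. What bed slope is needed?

S = 0.00628

With bottom width b = 4.47 m and side slope z = 1.1: A = (b + zy)y = (4.47 + 1.1×1.78)×1.78 = 11.44 m²; P = b + 2y√(1+z²) = 4.47 + 2×1.78×1.487 = 9.762 m.
Hydraulic radius R = A/P = 11.44/9.762 = 1.172 m.
From Manning's equation, S = [nQ / (1 A R^(2/3))]² = [0.022 × 45.8 / (1 × 11.44 × 1.172^(2/3))]² = 0.00628.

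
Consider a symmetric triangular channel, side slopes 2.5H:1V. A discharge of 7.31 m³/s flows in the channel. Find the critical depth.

y_c = 1.12 m

At critical depth, Q² T / (g A³) = 1, i.e. A³/T = Q²/g = 7.31²/9.81 = 5.447.
Try y = 0.885 m: A³/T = 1.697 — short.
Try y = 1.26 m: A³/T = 9.924 — over.
Try y = 1.12 m: A³/T = 5.507 — matches.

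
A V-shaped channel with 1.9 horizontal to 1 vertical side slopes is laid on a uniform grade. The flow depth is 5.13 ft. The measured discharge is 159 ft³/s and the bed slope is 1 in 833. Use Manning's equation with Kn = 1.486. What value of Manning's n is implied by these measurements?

For a triangular section with side slope z = 1.9: A = zy² = 1.9×5.13² = 50 ft²; P = 2y√(1+z²) = 2×5.13×2.147 = 22.03 ft.
Hydraulic radius R = A/P = 50/22.03 = 2.27 ft.
Rearranging Manning's equation: n = (1.486/Q) A R^(2/3) S^(1/2) = (1.486/159) × 50 × 2.27^(2/3) × √0.0012 = 0.028.

n = 0.028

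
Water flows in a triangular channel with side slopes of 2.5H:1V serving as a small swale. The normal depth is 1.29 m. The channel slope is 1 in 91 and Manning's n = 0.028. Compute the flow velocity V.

For a triangular section with side slope z = 2.5: A = zy² = 2.5×1.29² = 4.16 m²; P = 2y√(1+z²) = 2×1.29×2.693 = 6.947 m.
Hydraulic radius R = A/P = 4.16/6.947 = 0.5989 m.
From Manning's equation, V = (1/n) R^(2/3) S^(1/2) = (1/0.028) × 0.5989^(2/3) × 0.01099^(1/2) = 2.66 m/s.

V = 2.66 m/s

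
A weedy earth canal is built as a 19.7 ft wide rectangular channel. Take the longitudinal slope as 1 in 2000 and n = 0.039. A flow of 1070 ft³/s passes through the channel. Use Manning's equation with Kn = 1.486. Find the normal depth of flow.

y_n = 18.5 ft

Manning's equation rearranged: A R^(2/3) = nQ / (1.486·√S) = 0.039 × 1070 / (1.486 × √0.0005) = 1256.
Try y = 20.2 ft: A R^(2/3) = 1403 — over.
Try y = 13.5 ft: A R^(2/3) = 848.1 — short.
Try y = 18.5 ft: A R^(2/3) = 1260 — ≈ 1256.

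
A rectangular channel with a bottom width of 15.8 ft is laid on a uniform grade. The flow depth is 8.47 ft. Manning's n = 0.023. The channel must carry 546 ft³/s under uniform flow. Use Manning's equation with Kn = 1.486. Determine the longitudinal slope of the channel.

Flow area A = b·y = 15.8 × 8.47 = 133.8 ft². Wetted perimeter P = b + 2y = 15.8 + 2×8.47 = 32.74 ft.
Hydraulic radius R = A/P = 133.8/32.74 = 4.088 ft.
From Manning's equation, S = [nQ / (1.486 A R^(2/3))]² = [0.023 × 546 / (1.486 × 133.8 × 4.088^(2/3))]² = 0.00061.

S = 0.00061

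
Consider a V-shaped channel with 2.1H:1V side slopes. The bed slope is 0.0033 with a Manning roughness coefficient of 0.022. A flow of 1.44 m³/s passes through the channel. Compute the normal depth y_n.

y_n = 0.739 m

Manning's equation rearranged: A R^(2/3) = nQ / (1·√S) = 0.022 × 1.44 / (√0.0033) = 0.5515.
At y = 0.89 m: A R^(2/3) = 0.9057 — high.
At y = 0.503 m: A R^(2/3) = 0.1978 — low.
At y = 0.739 m: A R^(2/3) = 0.5517 — ≈ 0.5515.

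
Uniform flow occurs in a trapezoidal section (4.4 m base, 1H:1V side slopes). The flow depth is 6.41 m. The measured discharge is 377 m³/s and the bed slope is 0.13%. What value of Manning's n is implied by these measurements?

With bottom width b = 4.4 m and side slope z = 1: A = (b + zy)y = (4.4 + 1×6.41)×6.41 = 69.29 m²; P = b + 2y√(1+z²) = 4.4 + 2×6.41×1.414 = 22.53 m.
Hydraulic radius R = A/P = 69.29/22.53 = 3.076 m.
Rearranging Manning's equation: n = (1/Q) A R^(2/3) S^(1/2) = (1/377) × 69.29 × 3.076^(2/3) × √0.0013 = 0.014.

n = 0.014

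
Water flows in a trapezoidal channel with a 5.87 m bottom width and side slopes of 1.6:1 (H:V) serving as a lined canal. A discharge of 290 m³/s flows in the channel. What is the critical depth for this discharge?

At critical depth, Q² T / (g A³) = 1, i.e. A³/T = Q²/g = 290²/9.81 = 8573.
At y = 3 m: A³/T = 2120 — low.
At y = 4.86 m: A³/T = 13620 — high.
At y = 4.32 m: A³/T = 8549 — ≈ 8573.

y_c = 4.32 m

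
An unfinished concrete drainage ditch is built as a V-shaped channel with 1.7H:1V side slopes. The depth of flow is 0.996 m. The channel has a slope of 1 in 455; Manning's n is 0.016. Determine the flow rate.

Q = 2.81 m³/s

For a triangular section with side slope z = 1.7: A = zy² = 1.7×0.996² = 1.686 m²; P = 2y√(1+z²) = 2×0.996×1.972 = 3.929 m.
Hydraulic radius R = A/P = 1.686/3.929 = 0.4292 m.
Manning's equation: Q = (1/n) A R^(2/3) S^(1/2) = (1/0.016) × 1.686 × 0.4292^(2/3) × 0.002198^(1/2) = 2.81 m³/s.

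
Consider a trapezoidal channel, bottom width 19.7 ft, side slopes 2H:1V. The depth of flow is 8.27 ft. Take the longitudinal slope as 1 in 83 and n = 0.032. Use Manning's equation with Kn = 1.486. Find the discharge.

Q = 4640 ft³/s

With bottom width b = 19.7 ft and side slope z = 2: A = (b + zy)y = (19.7 + 2×8.27)×8.27 = 299.7 ft²; P = b + 2y√(1+z²) = 19.7 + 2×8.27×2.236 = 56.68 ft.
Hydraulic radius R = A/P = 299.7/56.68 = 5.287 ft.
Manning's equation: Q = (1.486/n) A R^(2/3) S^(1/2) = (1.486/0.032) × 299.7 × 5.287^(2/3) × 0.01205^(1/2) = 4640 ft³/s.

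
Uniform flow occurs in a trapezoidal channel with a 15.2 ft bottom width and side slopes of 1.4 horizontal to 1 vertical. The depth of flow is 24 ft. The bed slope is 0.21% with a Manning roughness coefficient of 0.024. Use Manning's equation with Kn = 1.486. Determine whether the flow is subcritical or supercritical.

subcritical

With bottom width b = 15.2 ft and side slope z = 1.4: A = (b + zy)y = (15.2 + 1.4×24)×24 = 1171 ft²; P = b + 2y√(1+z²) = 15.2 + 2×24×1.72 = 97.78 ft.
Hydraulic radius R = A/P = 1171/97.78 = 11.98 ft.
V = (1.486/n) R^(2/3) √S = (1.486/0.024) × 11.98^(2/3) × √0.0021 = 14.85 ft/s. Hydraulic depth D_h = A/T = 1171/82.4 = 14.21 ft.
Froude number Fr = V/√(g·D_h) = 14.85/√(32.2×14.21) = 0.694, which is less than 1, so the flow is subcritical.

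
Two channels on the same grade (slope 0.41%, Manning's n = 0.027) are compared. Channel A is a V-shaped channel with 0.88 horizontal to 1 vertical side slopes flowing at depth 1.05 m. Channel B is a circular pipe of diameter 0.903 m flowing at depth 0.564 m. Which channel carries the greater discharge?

channel A

Channel A: For a triangular section with side slope z = 0.88: A = zy² = 0.88×1.05² = 0.9702 m²; P = 2y√(1+z²) = 2×1.05×1.332 = 2.797 m. Hydraulic radius R = A/P = 0.9702/2.797 = 0.3468 m. Q_A = (1/0.027)·0.9702·0.3468^(2/3)·√0.0041 = 1.136 m³/s.
Channel B: For a circular section of diameter D = 0.903 m at depth y = 0.564 m, the central angle is θ = 2 arccos(1 − 2y/D) = 3.645 rad. Then A = (D²/8)(θ − sin θ) = 0.4207 m² and P = Dθ/2 = 1.646 m. Hydraulic radius R = A/P = 0.4207/1.646 = 0.2556 m. Q_B = (1/0.027)·0.4207·0.2556^(2/3)·√0.0041 = 0.4019 m³/s.
Q_A = 1.136 m³/s vs Q_B = 0.4019 m³/s, so channel A carries more.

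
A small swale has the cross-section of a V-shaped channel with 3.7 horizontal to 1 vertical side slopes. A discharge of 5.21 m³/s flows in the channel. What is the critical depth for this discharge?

At critical depth, Q² T / (g A³) = 1, i.e. A³/T = Q²/g = 5.21²/9.81 = 2.767.
At y = 0.569 m: A³/T = 0.4083 — low.
At y = 0.965 m: A³/T = 5.728 — high.
At y = 0.834 m: A³/T = 2.762 — ≈ 2.767.

y_c = 0.834 m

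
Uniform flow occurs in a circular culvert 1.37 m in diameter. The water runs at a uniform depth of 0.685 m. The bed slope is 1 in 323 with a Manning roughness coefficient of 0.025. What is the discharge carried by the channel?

For a circular section of diameter D = 1.37 m at depth y = 0.685 m, the central angle is θ = 2 arccos(1 − 2y/D) = 3.142 rad. Then A = (D²/8)(θ − sin θ) = 0.7371 m² and P = Dθ/2 = 2.152 m.
Hydraulic radius R = A/P = 0.7371/2.152 = 0.3425 m.
Manning's equation: Q = (1/n) A R^(2/3) S^(1/2) = (1/0.025) × 0.7371 × 0.3425^(2/3) × 0.003096^(1/2) = 0.803 m³/s.

Q = 0.803 m³/s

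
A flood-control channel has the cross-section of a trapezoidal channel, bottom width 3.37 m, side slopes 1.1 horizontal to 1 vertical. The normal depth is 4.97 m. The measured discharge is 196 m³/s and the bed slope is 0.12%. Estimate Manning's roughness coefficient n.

n = 0.014

With bottom width b = 3.37 m and side slope z = 1.1: A = (b + zy)y = (3.37 + 1.1×4.97)×4.97 = 43.92 m²; P = b + 2y√(1+z²) = 3.37 + 2×4.97×1.487 = 18.15 m.
Hydraulic radius R = A/P = 43.92/18.15 = 2.42 m.
Rearranging Manning's equation: n = (1/Q) A R^(2/3) S^(1/2) = (1/196) × 43.92 × 2.42^(2/3) × √0.0012 = 0.014.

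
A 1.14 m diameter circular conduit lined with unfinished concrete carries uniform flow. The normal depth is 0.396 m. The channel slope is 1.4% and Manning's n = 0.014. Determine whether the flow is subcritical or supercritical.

supercritical

For a circular section of diameter D = 1.14 m at depth y = 0.396 m, the central angle is θ = 2 arccos(1 − 2y/D) = 2.521 rad. Then A = (D²/8)(θ − sin θ) = 0.3151 m² and P = Dθ/2 = 1.437 m.
Hydraulic radius R = A/P = 0.3151/1.437 = 0.2193 m.
V = (1/n) R^(2/3) √S = (1/0.014) × 0.2193^(2/3) × √0.014 = 3.073 m/s. Hydraulic depth D_h = A/T = 0.3151/1.086 = 0.2903 m.
Froude number Fr = V/√(g·D_h) = 3.073/√(9.81×0.2903) = 1.82, which is greater than 1, so the flow is supercritical.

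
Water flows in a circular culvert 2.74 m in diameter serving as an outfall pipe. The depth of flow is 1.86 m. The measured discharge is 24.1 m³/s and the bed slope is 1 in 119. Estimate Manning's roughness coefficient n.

For a circular section of diameter D = 2.74 m at depth y = 1.86 m, the central angle is θ = 2 arccos(1 − 2y/D) = 3.873 rad. Then A = (D²/8)(θ − sin θ) = 4.262 m² and P = Dθ/2 = 5.306 m.
Hydraulic radius R = A/P = 4.262/5.306 = 0.8031 m.
Rearranging Manning's equation: n = (1/Q) A R^(2/3) S^(1/2) = (1/24.1) × 4.262 × 0.8031^(2/3) × √0.008403 = 0.014.

n = 0.014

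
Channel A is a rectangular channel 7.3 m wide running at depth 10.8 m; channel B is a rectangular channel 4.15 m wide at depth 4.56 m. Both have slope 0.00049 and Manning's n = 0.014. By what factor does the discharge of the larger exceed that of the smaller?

6.42

Channel A: Flow area A = b·y = 7.3 × 10.8 = 78.84 m². Wetted perimeter P = b + 2y = 7.3 + 2×10.8 = 28.9 m. Hydraulic radius R = A/P = 78.84/28.9 = 2.728 m. Q_A = (1/0.014)·78.84·2.728^(2/3)·√0.00049 = 243.4 m³/s.
Channel B: Flow area A = b·y = 4.15 × 4.56 = 18.92 m². Wetted perimeter P = b + 2y = 4.15 + 2×4.56 = 13.27 m. Hydraulic radius R = A/P = 18.92/13.27 = 1.426 m. Q_B = (1/0.014)·18.92·1.426^(2/3)·√0.00049 = 37.91 m³/s.
The larger discharge is 243.4 m³/s and the smaller is 37.91 m³/s; the ratio is 6.42.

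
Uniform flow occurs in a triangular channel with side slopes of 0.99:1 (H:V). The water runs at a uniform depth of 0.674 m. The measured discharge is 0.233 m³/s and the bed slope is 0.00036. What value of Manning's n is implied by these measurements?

n = 0.014

For a triangular section with side slope z = 0.99: A = zy² = 0.99×0.674² = 0.4497 m²; P = 2y√(1+z²) = 2×0.674×1.407 = 1.897 m.
Hydraulic radius R = A/P = 0.4497/1.897 = 0.2371 m.
Rearranging Manning's equation: n = (1/Q) A R^(2/3) S^(1/2) = (1/0.233) × 0.4497 × 0.2371^(2/3) × √0.00036 = 0.014.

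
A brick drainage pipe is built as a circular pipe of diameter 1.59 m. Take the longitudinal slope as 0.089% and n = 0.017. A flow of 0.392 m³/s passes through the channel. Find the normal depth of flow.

y_n = 0.492 m

Manning's equation rearranged: A R^(2/3) = nQ / (1·√S) = 0.017 × 0.392 / (√0.00089) = 0.2234.
At y = 0.343 m: A R^(2/3) = 0.1095 — low.
At y = 0.591 m: A R^(2/3) = 0.3159 — high.
At y = 0.492 m: A R^(2/3) = 0.2232 — matches.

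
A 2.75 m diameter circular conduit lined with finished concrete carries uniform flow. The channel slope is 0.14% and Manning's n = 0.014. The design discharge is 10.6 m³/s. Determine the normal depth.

y_n = 1.96 m

Manning's equation rearranged: A R^(2/3) = nQ / (1·√S) = 0.014 × 10.6 / (√0.0014) = 3.966.
At y = 1.66 m: A R^(2/3) = 3.137 — short.
At y = 2.33 m: A R^(2/3) = 4.756 — over.
At y = 1.96 m: A R^(2/3) = 3.965 — ≈ 3.966.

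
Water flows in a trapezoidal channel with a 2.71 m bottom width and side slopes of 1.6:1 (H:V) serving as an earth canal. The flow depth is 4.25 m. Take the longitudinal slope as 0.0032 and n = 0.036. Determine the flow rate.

With bottom width b = 2.71 m and side slope z = 1.6: A = (b + zy)y = (2.71 + 1.6×4.25)×4.25 = 40.42 m²; P = b + 2y√(1+z²) = 2.71 + 2×4.25×1.887 = 18.75 m.
Hydraulic radius R = A/P = 40.42/18.75 = 2.156 m.
Manning's equation: Q = (1/n) A R^(2/3) S^(1/2) = (1/0.036) × 40.42 × 2.156^(2/3) × 0.0032^(1/2) = 106 m³/s.

Q = 106 m³/s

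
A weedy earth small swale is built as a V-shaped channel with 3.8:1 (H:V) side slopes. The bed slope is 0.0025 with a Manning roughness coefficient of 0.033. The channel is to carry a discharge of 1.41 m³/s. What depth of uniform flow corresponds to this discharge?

Manning's equation rearranged: A R^(2/3) = nQ / (1·√S) = 0.033 × 1.41 / (√0.0025) = 0.9306.
At y = 0.774 m: A R^(2/3) = 1.182 — over.
At y = 0.708 m: A R^(2/3) = 0.9322 — matches.

y_n = 0.708 m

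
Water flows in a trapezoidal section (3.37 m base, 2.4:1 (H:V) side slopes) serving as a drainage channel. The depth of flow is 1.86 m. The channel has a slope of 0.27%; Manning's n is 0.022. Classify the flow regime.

subcritical

With bottom width b = 3.37 m and side slope z = 2.4: A = (b + zy)y = (3.37 + 2.4×1.86)×1.86 = 14.57 m²; P = b + 2y√(1+z²) = 3.37 + 2×1.86×2.6 = 13.04 m.
Hydraulic radius R = A/P = 14.57/13.04 = 1.117 m.
V = (1/n) R^(2/3) √S = (1/0.022) × 1.117^(2/3) × √0.0027 = 2.543 m/s. Hydraulic depth D_h = A/T = 14.57/12.3 = 1.185 m.
Froude number Fr = V/√(g·D_h) = 2.543/√(9.81×1.185) = 0.746, which is less than 1, so the flow is subcritical.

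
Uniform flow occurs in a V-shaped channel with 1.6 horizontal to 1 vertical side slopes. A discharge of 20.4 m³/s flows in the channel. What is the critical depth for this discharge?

At critical depth, Q² T / (g A³) = 1, i.e. A³/T = Q²/g = 20.4²/9.81 = 42.42.
At y = 1.46 m: A³/T = 8.491 — too small.
At y = 2.19 m: A³/T = 64.48 — too large.
At y = 2.01 m: A³/T = 41.99 — matches.

y_c = 2.01 m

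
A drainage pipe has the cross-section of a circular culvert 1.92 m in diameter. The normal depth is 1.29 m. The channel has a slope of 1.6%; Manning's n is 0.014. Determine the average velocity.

V = 6.14 m/s

For a circular section of diameter D = 1.92 m at depth y = 1.29 m, the central angle is θ = 2 arccos(1 − 2y/D) = 3.843 rad. Then A = (D²/8)(θ − sin θ) = 2.069 m² and P = Dθ/2 = 3.69 m.
Hydraulic radius R = A/P = 2.069/3.69 = 0.5606 m.
From Manning's equation, V = (1/n) R^(2/3) S^(1/2) = (1/0.014) × 0.5606^(2/3) × 0.016^(1/2) = 6.14 m/s.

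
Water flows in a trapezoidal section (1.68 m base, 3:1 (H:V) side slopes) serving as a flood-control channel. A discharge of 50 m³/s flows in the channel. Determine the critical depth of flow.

y_c = 1.98 m

At critical depth, Q² T / (g A³) = 1, i.e. A³/T = Q²/g = 50²/9.81 = 254.8.
Try y = 2.3 m: A³/T = 496.4 — too large.
Try y = 1.98 m: A³/T = 253.3 — close enough.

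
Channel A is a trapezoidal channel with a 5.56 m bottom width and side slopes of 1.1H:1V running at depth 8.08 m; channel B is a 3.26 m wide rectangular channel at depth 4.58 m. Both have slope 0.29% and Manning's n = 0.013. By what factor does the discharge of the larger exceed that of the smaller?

Channel A: With bottom width b = 5.56 m and side slope z = 1.1: A = (b + zy)y = (5.56 + 1.1×8.08)×8.08 = 116.7 m²; P = b + 2y√(1+z²) = 5.56 + 2×8.08×1.487 = 29.58 m. Hydraulic radius R = A/P = 116.7/29.58 = 3.946 m. Q_A = (1/0.013)·116.7·3.946^(2/3)·√0.0029 = 1208 m³/s.
Channel B: Flow area A = b·y = 3.26 × 4.58 = 14.93 m². Wetted perimeter P = b + 2y = 3.26 + 2×4.58 = 12.42 m. Hydraulic radius R = A/P = 14.93/12.42 = 1.202 m. Q_B = (1/0.013)·14.93·1.202^(2/3)·√0.0029 = 69.93 m³/s.
The larger discharge is 1208 m³/s and the smaller is 69.93 m³/s; the ratio is 17.3.

17.3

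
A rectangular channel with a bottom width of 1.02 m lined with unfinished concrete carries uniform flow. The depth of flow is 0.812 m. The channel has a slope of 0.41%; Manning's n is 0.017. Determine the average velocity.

V = 1.74 m/s

Flow area A = b·y = 1.02 × 0.812 = 0.8282 m². Wetted perimeter P = b + 2y = 1.02 + 2×0.812 = 2.644 m.
Hydraulic radius R = A/P = 0.8282/2.644 = 0.3133 m.
From Manning's equation, V = (1/n) R^(2/3) S^(1/2) = (1/0.017) × 0.3133^(2/3) × 0.0041^(1/2) = 1.74 m/s.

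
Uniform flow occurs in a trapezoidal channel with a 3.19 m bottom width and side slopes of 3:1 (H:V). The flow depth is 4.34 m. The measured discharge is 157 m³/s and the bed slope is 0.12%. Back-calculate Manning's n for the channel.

With bottom width b = 3.19 m and side slope z = 3: A = (b + zy)y = (3.19 + 3×4.34)×4.34 = 70.35 m²; P = b + 2y√(1+z²) = 3.19 + 2×4.34×3.162 = 30.64 m.
Hydraulic radius R = A/P = 70.35/30.64 = 2.296 m.
Rearranging Manning's equation: n = (1/Q) A R^(2/3) S^(1/2) = (1/157) × 70.35 × 2.296^(2/3) × √0.0012 = 0.027.

n = 0.027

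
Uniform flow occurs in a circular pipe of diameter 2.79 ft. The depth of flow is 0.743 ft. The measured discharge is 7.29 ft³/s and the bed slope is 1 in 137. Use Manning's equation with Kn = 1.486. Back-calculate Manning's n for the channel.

n = 0.013

For a circular section of diameter D = 2.79 ft at depth y = 0.743 ft, the central angle is θ = 2 arccos(1 − 2y/D) = 2.169 rad. Then A = (D²/8)(θ − sin θ) = 1.306 ft² and P = Dθ/2 = 3.026 ft.
Hydraulic radius R = A/P = 1.306/3.026 = 0.4317 ft.
Rearranging Manning's equation: n = (1.486/Q) A R^(2/3) S^(1/2) = (1.486/7.29) × 1.306 × 0.4317^(2/3) × √0.007299 = 0.013.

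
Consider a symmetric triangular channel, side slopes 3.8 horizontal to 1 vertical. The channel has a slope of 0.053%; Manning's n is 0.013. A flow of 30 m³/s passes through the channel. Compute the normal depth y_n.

Manning's equation rearranged: A R^(2/3) = nQ / (1·√S) = 0.013 × 30 / (√0.00053) = 16.94.
Trying y = 1.69 m: A R^(2/3) = 9.486 — too small.
Trying y = 2.34 m: A R^(2/3) = 22.59 — too large.
Trying y = 2.1 m: A R^(2/3) = 16.93 — close enough.

y_n = 2.1 m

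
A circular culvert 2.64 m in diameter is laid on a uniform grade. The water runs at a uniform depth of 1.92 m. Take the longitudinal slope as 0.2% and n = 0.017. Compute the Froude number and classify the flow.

For a circular section of diameter D = 2.64 m at depth y = 1.92 m, the central angle is θ = 2 arccos(1 − 2y/D) = 4.085 rad. Then A = (D²/8)(θ − sin θ) = 4.265 m² and P = Dθ/2 = 5.393 m.
Hydraulic radius R = A/P = 4.265/5.393 = 0.7908 m.
V = (1/n) R^(2/3) √S = (1/0.017) × 0.7908^(2/3) × √0.002 = 2.25 m/s. Hydraulic depth D_h = A/T = 4.265/2.352 = 1.814 m.
Froude number Fr = V/√(g·D_h) = 2.25/√(9.81×1.814) = 0.533, which is less than 1, so the flow is subcritical.

subcritical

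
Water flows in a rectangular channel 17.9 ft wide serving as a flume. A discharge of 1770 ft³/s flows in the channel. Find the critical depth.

y_c = 6.72 ft

For a rectangular channel, critical depth y_c = (q²/g)^(1/3) where q = Q/b = 1770/17.9 = 98.88 ft²/s.
So y_c = (98.88²/32.2)^(1/3) = 6.72 ft.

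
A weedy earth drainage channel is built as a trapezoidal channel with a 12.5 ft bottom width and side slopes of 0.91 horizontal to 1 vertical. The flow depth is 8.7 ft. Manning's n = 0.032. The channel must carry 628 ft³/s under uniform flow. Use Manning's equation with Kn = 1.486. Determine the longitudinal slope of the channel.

With bottom width b = 12.5 ft and side slope z = 0.91: A = (b + zy)y = (12.5 + 0.91×8.7)×8.7 = 177.6 ft²; P = b + 2y√(1+z²) = 12.5 + 2×8.7×1.352 = 36.03 ft.
Hydraulic radius R = A/P = 177.6/36.03 = 4.931 ft.
From Manning's equation, S = [nQ / (1.486 A R^(2/3))]² = [0.032 × 628 / (1.486 × 177.6 × 4.931^(2/3))]² = 0.000691.

S = 0.000691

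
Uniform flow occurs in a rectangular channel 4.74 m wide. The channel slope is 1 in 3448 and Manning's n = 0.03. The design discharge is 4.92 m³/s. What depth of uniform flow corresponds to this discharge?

Manning's equation rearranged: A R^(2/3) = nQ / (1·√S) = 0.03 × 4.92 / (√0.00029) = 8.667.
At y = 2.1 m: A R^(2/3) = 10.69 — too large.
At y = 1.35 m: A R^(2/3) = 5.787 — too small.
At y = 1.8 m: A R^(2/3) = 8.662 — ≈ 8.667.

y_n = 1.8 m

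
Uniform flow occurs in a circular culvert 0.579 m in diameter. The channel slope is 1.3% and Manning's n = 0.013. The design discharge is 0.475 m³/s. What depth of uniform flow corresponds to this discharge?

y_n = 0.373 m

Manning's equation rearranged: A R^(2/3) = nQ / (1·√S) = 0.013 × 0.475 / (√0.013) = 0.05416.
Trying y = 0.46 m: A R^(2/3) = 0.07046 — too large.
Trying y = 0.324 m: A R^(2/3) = 0.04372 — too small.
Trying y = 0.373 m: A R^(2/3) = 0.05421 — matches.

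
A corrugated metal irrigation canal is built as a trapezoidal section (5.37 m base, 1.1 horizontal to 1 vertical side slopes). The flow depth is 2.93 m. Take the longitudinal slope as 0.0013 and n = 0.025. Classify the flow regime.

subcritical

With bottom width b = 5.37 m and side slope z = 1.1: A = (b + zy)y = (5.37 + 1.1×2.93)×2.93 = 25.18 m²; P = b + 2y√(1+z²) = 5.37 + 2×2.93×1.487 = 14.08 m.
Hydraulic radius R = A/P = 25.18/14.08 = 1.788 m.
V = (1/n) R^(2/3) √S = (1/0.025) × 1.788^(2/3) × √0.0013 = 2.125 m/s. Hydraulic depth D_h = A/T = 25.18/11.82 = 2.131 m.
Froude number Fr = V/√(g·D_h) = 2.125/√(9.81×2.131) = 0.465, which is less than 1, so the flow is subcritical.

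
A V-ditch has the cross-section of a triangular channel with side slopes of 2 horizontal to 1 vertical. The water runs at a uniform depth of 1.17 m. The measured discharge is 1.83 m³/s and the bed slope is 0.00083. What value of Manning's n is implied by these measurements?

For a triangular section with side slope z = 2: A = zy² = 2×1.17² = 2.738 m²; P = 2y√(1+z²) = 2×1.17×2.236 = 5.232 m.
Hydraulic radius R = A/P = 2.738/5.232 = 0.5232 m.
Rearranging Manning's equation: n = (1/Q) A R^(2/3) S^(1/2) = (1/1.83) × 2.738 × 0.5232^(2/3) × √0.00083 = 0.028.

n = 0.028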